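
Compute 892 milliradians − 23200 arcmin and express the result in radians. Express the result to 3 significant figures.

-5.86 rad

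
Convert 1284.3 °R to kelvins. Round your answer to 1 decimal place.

713.5 K

°R = K × 9/5.
Applying the formula gives 713.5 K.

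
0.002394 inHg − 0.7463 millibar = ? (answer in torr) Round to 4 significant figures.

-0.4990 torr

0.002394 inHg = 0.0608076 torr and 0.7463 mbar = 0.559771 torr.
0.0608076 − 0.559771 ≈ -0.4990 torr.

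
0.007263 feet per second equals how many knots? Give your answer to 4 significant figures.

0.004303 kn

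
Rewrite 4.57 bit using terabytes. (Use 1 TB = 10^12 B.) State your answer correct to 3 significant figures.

1 bit = 1.25000e-13 TB.
Then 4.57 × 1.25000e-13 ≈ 5.71e-13 TB.

5.71e-13 terabytes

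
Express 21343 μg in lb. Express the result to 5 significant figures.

4.7053e-5 pounds

1 μg = 2.20462e-9 pounds.
Then 21343 × 2.20462e-9 ≈ 4.7053e-5 lb.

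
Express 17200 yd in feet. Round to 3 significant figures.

51600 feet

1 yard = 3.00000 feet.
Thus 17200 × 3.00000 ≈ 51600 ft.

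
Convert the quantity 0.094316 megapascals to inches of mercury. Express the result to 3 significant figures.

27.9 inHg

1 megapascal = 295.300 inHg.
Then 0.094316 × 295.300 ≈ 27.9 inHg.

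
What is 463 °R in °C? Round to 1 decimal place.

-15.9 °C

°R = (°C + 273.15) × 9/5.
Applying the formula gives -15.9 °C.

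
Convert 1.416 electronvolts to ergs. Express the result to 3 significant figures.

2.27e-12 ergs

1 eV = 1.60218e-12 erg.
Thus 1.416 × 1.60218e-12 ≈ 2.27e-12 erg.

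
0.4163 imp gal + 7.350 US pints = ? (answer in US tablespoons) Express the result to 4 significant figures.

363.2 US tablespoons

0.4163 imp gal = 127.989 US tbsp and 7.350 US pt = 235.200 US tbsp.
127.989 + 235.200 ≈ 363.2 US tbsp.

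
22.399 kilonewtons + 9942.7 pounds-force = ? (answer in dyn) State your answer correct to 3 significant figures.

6.66e+9 dyn

22.399 kN = 2.23990e+9 dyn and 9942.7 lbf = 4.42273e+9 dyn.
2.23990e+9 + 4.42273e+9 ≈ 6.66e+9 dyn.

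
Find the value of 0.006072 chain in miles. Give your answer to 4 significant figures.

1 chain = 0.0125000 mi.
Thus 0.006072 × 0.0125000 ≈ 7.590 × 10^-5 mi.

7.590 × 10^-5 mi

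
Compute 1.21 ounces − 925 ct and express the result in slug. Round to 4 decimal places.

1.21 oz = 0.00235050 slug and 925 ct = 0.0126765 slug.
0.00235050 − 0.0126765 ≈ -0.0103 slug.

-0.0103 slug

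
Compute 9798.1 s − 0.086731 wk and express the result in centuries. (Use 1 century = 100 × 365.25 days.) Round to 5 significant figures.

-1.3517 × 10^-5 centuries

9798.1 s = 3.10483 × 10^-6 century and 0.086731 wk = 1.66220 × 10^-5 century.
3.10483 × 10^-6 − 1.66220 × 10^-5 ≈ -1.3517 × 10^-5 century.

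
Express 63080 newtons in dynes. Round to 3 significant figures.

6.31e+9 dyn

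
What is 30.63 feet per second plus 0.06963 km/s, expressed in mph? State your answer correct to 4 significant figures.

30.63 ft/s = 20.8841 mph and 0.06963 km/s = 155.758 mph.
20.8841 + 155.758 ≈ 176.6 mph.

176.6 miles per hour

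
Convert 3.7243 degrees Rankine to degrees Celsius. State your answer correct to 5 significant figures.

-271.08 °C

°R = (°C + 273.15) × 9/5.
Applying the formula gives -271.08 °C.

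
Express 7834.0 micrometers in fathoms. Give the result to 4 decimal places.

0.0043 fathoms

1 μm = 5.46807 × 10^-7 fathoms.
7834.0 × 5.46807 × 10^-7 ≈ 0.0043 fathom.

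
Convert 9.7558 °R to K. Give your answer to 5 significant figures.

5.4199 kelvins

°R = K × 9/5.
Applying the formula gives 5.4199 K.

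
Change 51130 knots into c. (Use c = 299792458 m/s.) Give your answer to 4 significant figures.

1 kn = 1.71600 × 10^-9 times the speed of light.
Then 51130 × 1.71600 × 10^-9 ≈ 8.774 × 10^-5 c.

8.774 × 10^-5 c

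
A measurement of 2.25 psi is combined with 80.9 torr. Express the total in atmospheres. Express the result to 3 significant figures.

0.260 atm

2.25 psi = 0.153103 atm and 80.9 torr = 0.106447 atm.
0.153103 + 0.106447 ≈ 0.260 atm.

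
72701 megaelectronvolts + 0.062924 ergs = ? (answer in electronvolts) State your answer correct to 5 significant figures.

1.1198e+11 eV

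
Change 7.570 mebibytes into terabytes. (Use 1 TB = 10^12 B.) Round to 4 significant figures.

7.938e-6 TB

1 mebibyte = 1.04858e-6 terabytes.
7.570 × 1.04858e-6 ≈ 7.938e-6 TB.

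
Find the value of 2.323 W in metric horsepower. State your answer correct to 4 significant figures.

0.003158 PS

1 watt = 0.00135962 PS.
2.323 × 0.00135962 ≈ 0.003158 PS.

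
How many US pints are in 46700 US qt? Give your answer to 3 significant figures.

93400 US pt

1 US quart = 2.00000 US pt.
Thus 46700 × 2.00000 ≈ 93400 US pt.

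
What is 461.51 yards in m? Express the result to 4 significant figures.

422.0 meters

1 yd = 0.914400 m.
Then 461.51 × 0.914400 ≈ 422.0 m.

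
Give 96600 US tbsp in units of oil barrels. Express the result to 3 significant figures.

8.98 bbl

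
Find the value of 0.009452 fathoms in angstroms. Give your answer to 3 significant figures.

1 fathom = 1.82880 × 10^10 Å.
0.009452 × 1.82880 × 10^10 ≈ 1.73 × 10^8 Å.

1.73 × 10^8 Å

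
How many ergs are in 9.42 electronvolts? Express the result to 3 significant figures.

1.51e-11 erg

1 eV = 1.60218e-12 erg.
Then 9.42 × 1.60218e-12 ≈ 1.51e-11 erg.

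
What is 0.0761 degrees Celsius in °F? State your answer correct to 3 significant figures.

°C = (°F − 32) × 5/9.
Applying the formula gives 32.1 °F.

32.1 °F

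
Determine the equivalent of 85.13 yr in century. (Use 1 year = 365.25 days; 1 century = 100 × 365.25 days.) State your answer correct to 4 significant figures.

1 yr = 0.0100000 century.
So 85.13 × 0.0100000 ≈ 0.8513 century.

0.8513 century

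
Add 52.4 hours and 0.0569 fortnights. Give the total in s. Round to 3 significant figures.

257000 s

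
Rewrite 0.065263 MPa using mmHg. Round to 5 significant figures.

1 megapascal = 7500.62 mmHg.
Then 0.065263 × 7500.62 ≈ 489.51 mmHg.

489.51 mmHg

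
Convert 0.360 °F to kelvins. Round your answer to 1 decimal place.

K = (°F + 459.67) × 5/9.
Applying the formula gives 255.6 K.

255.6 K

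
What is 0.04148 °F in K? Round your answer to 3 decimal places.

255.395 K

K = (°F + 459.67) × 5/9.
Applying the formula gives 255.395 K.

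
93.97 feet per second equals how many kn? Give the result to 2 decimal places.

1 ft/s = 0.592484 knots.
So 93.97 × 0.592484 ≈ 55.68 kn.

55.68 kn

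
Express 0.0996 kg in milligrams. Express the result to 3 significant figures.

99600 mg

1 kilogram = 1.00000e+6 milligrams.
0.0996 × 1.00000e+6 ≈ 99600 mg.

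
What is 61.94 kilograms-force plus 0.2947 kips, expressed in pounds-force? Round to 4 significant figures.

61.94 kgf = 136.554 lbf and 0.2947 kip = 294.700 lbf.
136.554 + 294.700 ≈ 431.3 lbf.

431.3 pounds-force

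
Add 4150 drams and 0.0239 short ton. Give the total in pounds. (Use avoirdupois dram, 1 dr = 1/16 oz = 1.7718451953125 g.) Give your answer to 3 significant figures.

4150 dr = 16.2109 lb and 0.0239 short ton = 47.8000 lb.
16.2109 + 47.8000 ≈ 64.0 lb.

64.0 lb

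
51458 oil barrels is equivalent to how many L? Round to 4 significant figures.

8.181e+6 L

1 bbl = 158.987 liters.
Then 51458 × 158.987 ≈ 8.181e+6 L.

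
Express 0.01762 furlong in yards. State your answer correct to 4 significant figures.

3.876 yd

1 furlong = 220.000 yd.
Then 0.01762 × 220.000 ≈ 3.876 yd.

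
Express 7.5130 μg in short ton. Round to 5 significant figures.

8.2817 × 10^-12 short tons

1 microgram = 1.10231 × 10^-12 short ton.
So 7.5130 × 1.10231 × 10^-12 ≈ 8.2817 × 10^-12 short ton.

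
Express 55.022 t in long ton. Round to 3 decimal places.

54.153 long ton

1 t = 0.984207 long ton.
Thus 55.022 × 0.984207 ≈ 54.153 long ton.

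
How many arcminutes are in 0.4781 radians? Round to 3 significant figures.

1640 arcmin

1 rad = 3437.75 arcmin.
So 0.4781 × 3437.75 ≈ 1640 arcmin.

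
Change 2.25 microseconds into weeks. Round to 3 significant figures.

3.72 × 10^-12 wk

1 microsecond = 1.65344 × 10^-12 wk.
So 2.25 × 1.65344 × 10^-12 ≈ 3.72 × 10^-12 wk.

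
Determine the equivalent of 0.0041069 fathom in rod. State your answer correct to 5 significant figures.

0.0014934 rod

1 fathom = 0.363636 rod.
0.0041069 × 0.363636 ≈ 0.0014934 rod.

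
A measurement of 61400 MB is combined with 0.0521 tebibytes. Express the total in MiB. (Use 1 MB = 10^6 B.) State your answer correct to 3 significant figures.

113000 mebibytes

61400 MB = 58555.6 MiB and 0.0521 TiB = 54630.8 MiB.
58555.6 + 54630.8 ≈ 113000 MiB.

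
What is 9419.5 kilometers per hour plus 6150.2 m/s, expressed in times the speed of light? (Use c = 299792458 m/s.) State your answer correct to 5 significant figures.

2.9243 × 10^-5 c

9419.5 km/h = 8.72780 × 10^-6 c and 6150.2 m/s = 2.05149 × 10^-5 c.
8.72780 × 10^-6 + 2.05149 × 10^-5 ≈ 2.9243 × 10^-5 c.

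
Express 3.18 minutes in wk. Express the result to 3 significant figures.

0.000315 wk

1 minute = 9.92063e-5 wk.
So 3.18 × 9.92063e-5 ≈ 0.000315 wk.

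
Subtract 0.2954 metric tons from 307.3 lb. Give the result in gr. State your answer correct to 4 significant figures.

-2.408e+6 gr

307.3 lb = 2.15110e+6 gr and 0.2954 t = 4.55872e+6 gr.
2.15110e+6 − 4.55872e+6 ≈ -2.408e+6 gr.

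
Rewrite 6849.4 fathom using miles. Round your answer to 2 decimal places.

1 fathom = 0.00113636 mi.
6849.4 × 0.00113636 ≈ 7.78 mi.

7.78 miles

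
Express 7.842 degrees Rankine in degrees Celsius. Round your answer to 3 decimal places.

-268.793 degrees Celsius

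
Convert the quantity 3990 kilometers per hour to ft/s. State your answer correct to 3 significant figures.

1 km/h = 0.911344 ft/s.
3990 × 0.911344 ≈ 3640 ft/s.

3640 ft/s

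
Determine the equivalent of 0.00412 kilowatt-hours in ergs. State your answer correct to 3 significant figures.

1.48e+11 ergs

1 kWh = 3.60000e+13 erg.
Then 0.00412 × 3.60000e+13 ≈ 1.48e+11 erg.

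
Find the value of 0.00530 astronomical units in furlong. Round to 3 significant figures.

3.94 × 10^6 furlongs

1 astronomical unit = 7.43646 × 10^8 furlong.
0.00530 × 7.43646 × 10^8 ≈ 3.94 × 10^6 furlong.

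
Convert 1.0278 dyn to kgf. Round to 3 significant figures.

1.05 × 10^-6 kilograms-force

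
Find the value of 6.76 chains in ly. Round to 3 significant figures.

1.44 × 10^-14 light-years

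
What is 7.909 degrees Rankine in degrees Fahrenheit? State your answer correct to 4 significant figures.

-451.8 °F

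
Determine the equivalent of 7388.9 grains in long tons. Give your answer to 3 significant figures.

1 gr = 6.37755e-8 long tons.
So 7388.9 × 6.37755e-8 ≈ 0.000471 long ton.

0.000471 long tons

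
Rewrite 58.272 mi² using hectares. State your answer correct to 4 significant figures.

15090 ha

1 square mile = 258.999 hectares.
Then 58.272 × 258.999 ≈ 15090 ha.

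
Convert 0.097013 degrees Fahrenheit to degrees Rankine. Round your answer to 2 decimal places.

459.77 °R

°R = °F + 459.67.
Applying the formula gives 459.77 °R.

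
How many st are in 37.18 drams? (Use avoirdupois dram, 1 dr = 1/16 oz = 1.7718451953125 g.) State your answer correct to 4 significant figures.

1 dr = 0.000279018 stone.
Then 37.18 × 0.000279018 ≈ 0.01037 st.

0.01037 st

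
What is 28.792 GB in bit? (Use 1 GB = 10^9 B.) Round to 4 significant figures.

1 gigabyte = 8.00000e+9 bit.
So 28.792 × 8.00000e+9 ≈ 2.303e+11 bit.

2.303e+11 bit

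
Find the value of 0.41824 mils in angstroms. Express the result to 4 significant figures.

106200 angstroms

1 mil = 254000 angstroms.
0.41824 × 254000 ≈ 106200 Å.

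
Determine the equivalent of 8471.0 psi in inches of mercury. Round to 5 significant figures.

17247 inHg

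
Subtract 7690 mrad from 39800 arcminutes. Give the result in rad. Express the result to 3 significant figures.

39800 arcmin = 11.5774 rad and 7690 mrad = 7.69000 rad.
11.5774 − 7.69000 ≈ 3.89 rad.

3.89 rad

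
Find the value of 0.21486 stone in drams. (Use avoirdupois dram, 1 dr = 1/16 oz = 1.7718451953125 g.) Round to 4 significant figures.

1 st = 3584.00 dr.
0.21486 × 3584.00 ≈ 770.1 dr.

770.1 dr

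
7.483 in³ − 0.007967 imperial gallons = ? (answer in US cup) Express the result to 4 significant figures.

0.3652 US cups

7.483 in³ = 0.518303 US cup and 0.007967 imp gal = 0.153087 US cup.
0.518303 − 0.153087 ≈ 0.3652 US cup.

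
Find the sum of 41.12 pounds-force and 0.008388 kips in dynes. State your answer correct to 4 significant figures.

41.12 lbf = 1.82911e+7 dyn and 0.008388 kip = 3.73117e+6 dyn.
1.82911e+7 + 3.73117e+6 ≈ 2.202e+7 dyn.

2.202e+7 dyn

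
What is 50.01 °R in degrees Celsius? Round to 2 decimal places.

°R = (°C + 273.15) × 9/5.
Applying the formula gives -245.37 °C.

-245.37 °C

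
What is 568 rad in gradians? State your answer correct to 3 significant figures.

1 rad = 63.6620 grad.
Then 568 × 63.6620 ≈ 36200 grad.

36200 gradians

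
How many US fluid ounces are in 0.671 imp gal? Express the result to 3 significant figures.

1 imp gal = 153.722 US fl oz.
So 0.671 × 153.722 ≈ 103 US fl oz.

103 US fl oz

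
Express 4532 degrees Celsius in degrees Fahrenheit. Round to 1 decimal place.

8189.6 degrees Fahrenheit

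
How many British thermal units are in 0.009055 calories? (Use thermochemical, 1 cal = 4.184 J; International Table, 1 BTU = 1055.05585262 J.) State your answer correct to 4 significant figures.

3.591e-5 British thermal units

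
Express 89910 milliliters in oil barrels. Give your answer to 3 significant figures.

1 mL = 6.28981 × 10^-6 oil barrels.
Then 89910 × 6.28981 × 10^-6 ≈ 0.566 bbl.

0.566 bbl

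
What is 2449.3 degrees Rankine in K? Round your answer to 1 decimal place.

1360.7 kelvins

°R = K × 9/5.
Applying the formula gives 1360.7 K.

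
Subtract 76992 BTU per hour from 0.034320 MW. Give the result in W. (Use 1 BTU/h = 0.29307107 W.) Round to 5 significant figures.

11756 W

0.034320 MW = 34320.0 W and 76992 BTU/h = 22564.1 W.
34320.0 − 22564.1 ≈ 11756 W.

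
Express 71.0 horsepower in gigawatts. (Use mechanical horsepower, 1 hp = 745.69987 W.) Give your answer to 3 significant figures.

1 hp = 7.45700e-7 GW.
Then 71.0 × 7.45700e-7 ≈ 5.29e-5 GW.

5.29e-5 GW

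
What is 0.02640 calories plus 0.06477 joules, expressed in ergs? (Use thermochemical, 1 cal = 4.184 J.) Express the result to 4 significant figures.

0.02640 cal = 1.10458e+6 erg and 0.06477 J = 647700 erg.
1.10458e+6 + 647700 ≈ 1.752e+6 erg.

1.752e+6 ergs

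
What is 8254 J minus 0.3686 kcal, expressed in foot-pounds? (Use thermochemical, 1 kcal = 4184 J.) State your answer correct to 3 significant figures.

4950 ft·lbf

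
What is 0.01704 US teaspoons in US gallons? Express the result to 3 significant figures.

1 US tsp = 0.00130208 US gal.
So 0.01704 × 0.00130208 ≈ 2.22e-5 US gal.

2.22e-5 US gallons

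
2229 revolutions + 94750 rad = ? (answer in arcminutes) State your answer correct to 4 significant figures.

3.739 × 10^8 arcmin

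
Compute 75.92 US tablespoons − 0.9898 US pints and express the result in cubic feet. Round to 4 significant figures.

0.02311 ft³

75.92 US tbsp = 0.03964464 ft³ and 0.9898 US pt = 0.01653963 ft³.
0.03964464 − 0.01653963 ≈ 0.02311 ft³.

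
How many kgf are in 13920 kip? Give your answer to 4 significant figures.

6.314 × 10^6 kilograms-force

1 kip = 453.592 kilograms-force.
Then 13920 × 453.592 ≈ 6.314 × 10^6 kgf.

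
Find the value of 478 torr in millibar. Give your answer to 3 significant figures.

637 mbar

1 torr = 1.33322 millibar.
478 × 1.33322 ≈ 637 mbar.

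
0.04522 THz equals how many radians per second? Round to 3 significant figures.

2.84e+11 rad/s

1 terahertz = 6.28319e+12 radians per second.
So 0.04522 × 6.28319e+12 ≈ 2.84e+11 rad/s.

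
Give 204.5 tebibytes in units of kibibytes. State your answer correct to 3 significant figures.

1 tebibyte = 1.07374e+9 KiB.
So 204.5 × 1.07374e+9 ≈ 2.20e+11 KiB.

2.20e+11 KiB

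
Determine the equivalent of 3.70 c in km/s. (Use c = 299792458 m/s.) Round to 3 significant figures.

1.11 × 10^6 km/s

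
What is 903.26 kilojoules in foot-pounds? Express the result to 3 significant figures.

1 kJ = 737.562 foot-pounds.
Thus 903.26 × 737.562 ≈ 666000 ft·lbf.

666000 foot-pounds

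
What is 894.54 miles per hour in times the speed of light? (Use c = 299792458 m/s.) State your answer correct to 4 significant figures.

1.334e-6 c

1 mile per hour = 1.49116e-9 times the speed of light.
So 894.54 × 1.49116e-9 ≈ 1.334e-6 c.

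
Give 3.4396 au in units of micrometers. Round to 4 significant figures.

1 astronomical unit = 1.49598 × 10^17 μm.
Thus 3.4396 × 1.49598 × 10^17 ≈ 5.146 × 10^17 μm.

5.146 × 10^17 micrometers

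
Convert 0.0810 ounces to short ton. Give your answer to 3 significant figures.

2.53e-6 short ton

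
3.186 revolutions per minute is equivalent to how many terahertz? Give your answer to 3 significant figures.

1 revolution per minute = 1.66667 × 10^-14 THz.
Then 3.186 × 1.66667 × 10^-14 ≈ 5.31 × 10^-14 THz.

5.31 × 10^-14 THz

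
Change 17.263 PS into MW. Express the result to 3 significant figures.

1 metric horsepower = 0.000735499 megawatts.
So 17.263 × 0.000735499 ≈ 0.0127 MW.

0.0127 MW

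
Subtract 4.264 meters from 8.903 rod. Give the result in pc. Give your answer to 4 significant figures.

8.903 rod = 1.45106e-15 pc and 4.264 m = 1.38187e-16 pc.
1.45106e-15 − 1.38187e-16 ≈ 1.313e-15 pc.

1.313e-15 pc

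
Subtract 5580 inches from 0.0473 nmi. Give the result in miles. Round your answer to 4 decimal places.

0.0473 nmi = 0.0544319 mi and 5580 in = 0.0880682 mi.
0.0544319 − 0.0880682 ≈ -0.0336 mi.

-0.0336 mi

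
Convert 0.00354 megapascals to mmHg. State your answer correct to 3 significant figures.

26.6 millimeters of mercury

1 megapascal = 7500.62 millimeters of mercury.
Then 0.00354 × 7500.62 ≈ 26.6 mmHg.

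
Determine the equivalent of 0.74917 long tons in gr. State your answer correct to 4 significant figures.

1 long ton = 1.56800 × 10^7 grains.
Thus 0.74917 × 1.56800 × 10^7 ≈ 1.175 × 10^7 gr.

1.175 × 10^7 gr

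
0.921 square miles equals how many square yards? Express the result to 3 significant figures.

2.85e+6 yd²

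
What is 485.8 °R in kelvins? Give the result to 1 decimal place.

269.9 kelvins

°R = K × 9/5.
Applying the formula gives 269.9 K.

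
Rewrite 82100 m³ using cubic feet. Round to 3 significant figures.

1 cubic meter = 35.3147 cubic feet.
Thus 82100 × 35.3147 ≈ 2.90 × 10^6 ft³.

2.90 × 10^6 ft³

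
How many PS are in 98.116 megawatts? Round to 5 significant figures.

1 MW = 1359.62 PS.
So 98.116 × 1359.62 ≈ 133400 PS.

133400 metric horsepower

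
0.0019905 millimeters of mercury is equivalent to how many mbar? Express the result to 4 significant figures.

0.002654 millibar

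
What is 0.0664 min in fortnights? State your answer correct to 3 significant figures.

3.29 × 10^-6 fortnights

1 min = 4.96032 × 10^-5 fortnight.
So 0.0664 × 4.96032 × 10^-5 ≈ 3.29 × 10^-6 fortnight.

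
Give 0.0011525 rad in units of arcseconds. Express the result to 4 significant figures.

237.7 arcseconds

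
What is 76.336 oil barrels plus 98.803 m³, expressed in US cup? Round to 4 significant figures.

468900 US cup

76.336 bbl = 51297.8 US cup and 98.803 m³ = 417616 US cup.
51297.8 + 417616 ≈ 468900 US cup.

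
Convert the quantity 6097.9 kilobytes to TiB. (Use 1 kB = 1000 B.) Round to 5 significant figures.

1 kB = 9.09495 × 10^-10 TiB.
6097.9 × 9.09495 × 10^-10 ≈ 5.5460 × 10^-6 TiB.

5.5460 × 10^-6 TiB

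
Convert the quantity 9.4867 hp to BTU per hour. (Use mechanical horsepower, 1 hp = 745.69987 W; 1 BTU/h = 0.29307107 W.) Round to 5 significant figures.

1 hp = 2544.43 BTU per hour.
9.4867 × 2544.43 ≈ 24138 BTU/h.

24138 BTU/h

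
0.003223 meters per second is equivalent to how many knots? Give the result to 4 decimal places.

0.0063 kn

1 m/s = 1.94384 knots.
So 0.003223 × 1.94384 ≈ 0.0063 kn.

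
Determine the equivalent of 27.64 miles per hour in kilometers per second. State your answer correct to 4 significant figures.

0.01236 km/s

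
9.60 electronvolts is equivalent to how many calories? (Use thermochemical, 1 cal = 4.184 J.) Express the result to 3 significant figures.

1 electronvolt = 3.82929 × 10^-20 cal.
So 9.60 × 3.82929 × 10^-20 ≈ 3.68 × 10^-19 cal.

3.68 × 10^-19 cal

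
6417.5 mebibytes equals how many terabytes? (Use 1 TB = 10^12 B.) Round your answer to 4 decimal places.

1 mebibyte = 1.04858e-6 TB.
Then 6417.5 × 1.04858e-6 ≈ 0.0067 TB.

0.0067 TB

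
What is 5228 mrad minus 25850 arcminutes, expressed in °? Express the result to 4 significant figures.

5228 mrad = 299.542 ° and 25850 arcmin = 430.833 °.
299.542 − 430.833 ≈ -131.3 °.

-131.3 °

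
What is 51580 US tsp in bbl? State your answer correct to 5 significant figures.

1.5991 oil barrels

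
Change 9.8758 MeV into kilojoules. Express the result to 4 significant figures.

1.582e-15 kJ

1 MeV = 1.60218e-16 kJ.
9.8758 × 1.60218e-16 ≈ 1.582e-15 kJ.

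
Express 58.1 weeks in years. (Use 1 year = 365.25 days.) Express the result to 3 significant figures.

1 wk = 0.0191650 yr.
Then 58.1 × 0.0191650 ≈ 1.11 yr.

1.11 years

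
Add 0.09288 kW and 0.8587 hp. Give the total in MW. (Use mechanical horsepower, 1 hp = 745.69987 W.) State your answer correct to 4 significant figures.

0.09288 kW = 9.28800e-5 MW and 0.8587 hp = 0.000640332 MW.
9.28800e-5 + 0.000640332 ≈ 0.0007332 MW.

0.0007332 MW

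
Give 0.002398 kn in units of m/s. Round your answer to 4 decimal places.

1 kn = 0.514444 m/s.
Then 0.002398 × 0.514444 ≈ 0.0012 m/s.

0.0012 meters per second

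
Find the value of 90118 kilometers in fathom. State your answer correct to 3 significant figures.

4.93e+7 fathom

1 kilometer = 546.807 fathoms.
Then 90118 × 546.807 ≈ 4.93e+7 fathom.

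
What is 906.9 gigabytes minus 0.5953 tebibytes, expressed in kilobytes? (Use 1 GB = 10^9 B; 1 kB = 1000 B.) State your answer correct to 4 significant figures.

906.9 GB = 9.06900e+8 kB and 0.5953 TiB = 6.54539e+8 kB.
9.06900e+8 − 6.54539e+8 ≈ 2.524e+8 kB.

2.524e+8 kilobytes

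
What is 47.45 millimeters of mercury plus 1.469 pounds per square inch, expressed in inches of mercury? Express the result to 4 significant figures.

47.45 mmHg = 1.86811 inHg and 1.469 psi = 2.99091 inHg.
1.86811 + 2.99091 ≈ 4.859 inHg.

4.859 inHg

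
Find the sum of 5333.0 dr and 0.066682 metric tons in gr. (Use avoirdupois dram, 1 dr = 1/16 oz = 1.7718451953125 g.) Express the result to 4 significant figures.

1.175 × 10^6 grains

5333.0 dr = 145824 gr and 0.066682 t = 1.02906 × 10^6 gr.
145824 + 1.02906 × 10^6 ≈ 1.175 × 10^6 gr.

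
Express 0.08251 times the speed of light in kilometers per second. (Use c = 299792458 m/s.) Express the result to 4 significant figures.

1 speed of light = 299792 kilometers per second.
Thus 0.08251 × 299792 ≈ 24740 km/s.

24740 km/s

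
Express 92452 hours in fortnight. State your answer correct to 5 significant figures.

275.15 fortnights

1 h = 0.00297619 fortnight.
92452 × 0.00297619 ≈ 275.15 fortnight.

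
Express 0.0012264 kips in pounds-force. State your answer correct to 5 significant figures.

1.2264 lbf

1 kip = 1000.00 lbf.
Thus 0.0012264 × 1000.00 ≈ 1.2264 lbf.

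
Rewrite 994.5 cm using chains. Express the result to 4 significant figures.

0.4944 chain

1 cm = 0.000497097 chains.
Thus 994.5 × 0.000497097 ≈ 0.4944 chain.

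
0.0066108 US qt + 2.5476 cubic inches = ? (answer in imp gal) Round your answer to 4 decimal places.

0.0066108 US qt = 0.00137616 imp gal and 2.5476 in³ = 0.00918321 imp gal.
0.00137616 + 0.00918321 ≈ 0.0106 imp gal.

0.0106 imperial gallons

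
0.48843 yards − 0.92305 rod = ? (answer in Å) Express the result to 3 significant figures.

0.48843 yd = 4.46620e+9 Å and 0.92305 rod = 4.64220e+10 Å.
4.46620e+9 − 4.64220e+10 ≈ -4.20e+10 Å.

-4.20e+10 angstroms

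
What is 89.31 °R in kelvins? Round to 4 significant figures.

°R = K × 9/5.
Applying the formula gives 49.62 K.

49.62 K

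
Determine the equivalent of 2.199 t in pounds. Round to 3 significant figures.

4850 pounds

1 t = 2204.62 pounds.
Then 2.199 × 2204.62 ≈ 4850 lb.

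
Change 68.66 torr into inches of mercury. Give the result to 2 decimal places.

1 torr = 0.0393701 inches of mercury.
68.66 × 0.0393701 ≈ 2.70 inHg.

2.70 inches of mercury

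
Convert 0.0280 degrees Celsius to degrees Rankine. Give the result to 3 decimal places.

491.720 degrees Rankine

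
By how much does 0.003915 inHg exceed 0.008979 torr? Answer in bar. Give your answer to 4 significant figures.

0.003915 inHg = 0.000132577 bar and 0.008979 torr = 1.19710e-5 bar.
0.000132577 − 1.19710e-5 ≈ 0.0001206 bar.

0.0001206 bar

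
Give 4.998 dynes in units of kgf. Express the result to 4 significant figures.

5.097 × 10^-6 kilograms-force

1 dyn = 1.01972 × 10^-6 kgf.
Thus 4.998 × 1.01972 × 10^-6 ≈ 5.097 × 10^-6 kgf.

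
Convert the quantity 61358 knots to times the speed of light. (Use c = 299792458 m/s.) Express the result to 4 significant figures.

1 knot = 1.71600 × 10^-9 c.
Then 61358 × 1.71600 × 10^-9 ≈ 0.0001053 c.

0.0001053 c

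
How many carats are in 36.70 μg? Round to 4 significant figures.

0.0001835 carats

1 μg = 5.00000 × 10^-6 ct.
Then 36.70 × 5.00000 × 10^-6 ≈ 0.0001835 ct.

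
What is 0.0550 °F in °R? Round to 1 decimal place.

°R = °F + 459.67.
Applying the formula gives 459.7 °R.

459.7 °R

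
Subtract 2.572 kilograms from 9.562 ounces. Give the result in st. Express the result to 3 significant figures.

9.562 oz = 0.0426875 st and 2.572 kg = 0.405021 st.
0.0426875 − 0.405021 ≈ -0.362 st.

-0.362 st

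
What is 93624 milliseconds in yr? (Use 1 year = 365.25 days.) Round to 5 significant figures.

1 ms = 3.16881 × 10^-11 yr.
So 93624 × 3.16881 × 10^-11 ≈ 2.9668 × 10^-6 yr.

2.9668 × 10^-6 yr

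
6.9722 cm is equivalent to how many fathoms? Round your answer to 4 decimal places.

0.0381 fathoms

1 cm = 0.00546807 fathoms.
6.9722 × 0.00546807 ≈ 0.0381 fathom.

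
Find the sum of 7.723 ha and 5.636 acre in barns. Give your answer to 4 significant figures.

1.000e+33 barns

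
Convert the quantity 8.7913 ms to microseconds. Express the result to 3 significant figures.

1 ms = 1000.00 μs.
8.7913 × 1000.00 ≈ 8790 μs.

8790 μs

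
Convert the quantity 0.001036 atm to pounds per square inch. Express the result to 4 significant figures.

0.01523 psi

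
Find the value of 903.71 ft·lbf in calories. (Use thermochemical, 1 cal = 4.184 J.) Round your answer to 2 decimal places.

1 ft·lbf = 0.324048 calories.
Then 903.71 × 0.324048 ≈ 292.85 cal.

292.85 calories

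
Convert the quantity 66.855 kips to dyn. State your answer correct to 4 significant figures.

2.974e+10 dynes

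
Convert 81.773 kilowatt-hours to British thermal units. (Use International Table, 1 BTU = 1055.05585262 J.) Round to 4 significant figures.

1 kWh = 3412.14 British thermal units.
81.773 × 3412.14 ≈ 279000 BTU.

279000 BTU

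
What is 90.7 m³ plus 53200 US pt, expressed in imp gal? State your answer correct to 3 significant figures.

90.7 m³ = 19951.2 imp gal and 53200 US pt = 5537.28 imp gal.
19951.2 + 5537.28 ≈ 25500 imp gal.

25500 imperial gallons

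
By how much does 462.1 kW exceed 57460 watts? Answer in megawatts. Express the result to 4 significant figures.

0.4046 MW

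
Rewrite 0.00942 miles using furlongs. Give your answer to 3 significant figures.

1 mile = 8.00000 furlong.
Then 0.00942 × 8.00000 ≈ 0.0754 furlong.

0.0754 furlong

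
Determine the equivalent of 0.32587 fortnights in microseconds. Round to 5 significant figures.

3.9417 × 10^11 μs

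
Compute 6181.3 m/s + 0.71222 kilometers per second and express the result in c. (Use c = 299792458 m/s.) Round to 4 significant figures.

6181.3 m/s = 2.06186 × 10^-5 c and 0.71222 km/s = 2.37571 × 10^-6 c.
2.06186 × 10^-5 + 2.37571 × 10^-6 ≈ 2.299 × 10^-5 c.

2.299 × 10^-5 times the speed of light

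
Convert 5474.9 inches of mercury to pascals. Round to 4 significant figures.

1 inHg = 3386.39 Pa.
So 5474.9 × 3386.39 ≈ 1.854 × 10^7 Pa.

1.854 × 10^7 Pa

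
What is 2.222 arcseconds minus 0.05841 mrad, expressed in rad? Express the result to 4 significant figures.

2.222 arcsec = 1.07726e-5 rad and 0.05841 mrad = 5.84100e-5 rad.
1.07726e-5 − 5.84100e-5 ≈ -4.764e-5 rad.

-4.764e-5 rad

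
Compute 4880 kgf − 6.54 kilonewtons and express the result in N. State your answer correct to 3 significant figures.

4880 kgf = 47856.5 N and 6.54 kN = 6540.00 N.
47856.5 − 6540.00 ≈ 41300 N.

41300 N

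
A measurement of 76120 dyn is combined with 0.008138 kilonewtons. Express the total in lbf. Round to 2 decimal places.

2.00 lbf

76120 dyn = 0.171125 lbf and 0.008138 kN = 1.82950 lbf.
0.171125 + 1.82950 ≈ 2.00 lbf.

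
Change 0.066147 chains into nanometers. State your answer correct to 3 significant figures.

1.33e+9 nanometers

1 chain = 2.01168e+10 nm.
0.066147 × 2.01168e+10 ≈ 1.33e+9 nm.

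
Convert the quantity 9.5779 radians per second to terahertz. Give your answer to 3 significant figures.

1.52 × 10^-12 THz

1 rad/s = 1.59155 × 10^-13 THz.
So 9.5779 × 1.59155 × 10^-13 ≈ 1.52 × 10^-12 THz.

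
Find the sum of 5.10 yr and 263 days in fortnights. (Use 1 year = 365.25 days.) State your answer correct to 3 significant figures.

5.10 yr = 133.055 fortnight and 263 d = 18.7857 fortnight.
133.055 + 18.7857 ≈ 152 fortnight.

152 fortnights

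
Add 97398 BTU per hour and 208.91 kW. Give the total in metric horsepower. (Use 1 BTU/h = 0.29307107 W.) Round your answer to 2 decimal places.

97398 BTU/h = 38.8098 PS and 208.91 kW = 284.039 PS.
38.8098 + 284.039 ≈ 322.85 PS.

322.85 metric horsepower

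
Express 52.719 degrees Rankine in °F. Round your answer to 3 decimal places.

-406.951 °F

°R = °F + 459.67.
Applying the formula gives -406.951 °F.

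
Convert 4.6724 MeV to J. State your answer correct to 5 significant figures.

7.4860e-13 J

1 megaelectronvolt = 1.60218e-13 J.
4.6724 × 1.60218e-13 ≈ 7.4860e-13 J.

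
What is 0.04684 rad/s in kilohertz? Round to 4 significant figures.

1 radian per second = 0.000159155 kHz.
Then 0.04684 × 0.000159155 ≈ 7.455 × 10^-6 kHz.

7.455 × 10^-6 kilohertz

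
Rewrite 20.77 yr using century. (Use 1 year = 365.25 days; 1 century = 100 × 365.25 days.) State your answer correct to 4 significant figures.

1 yr = 0.0100000 centuries.
Then 20.77 × 0.0100000 ≈ 0.2077 century.

0.2077 centuries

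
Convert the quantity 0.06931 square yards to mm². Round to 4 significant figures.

1 yd² = 836127 square millimeters.
0.06931 × 836127 ≈ 57950 mm².

57950 mm²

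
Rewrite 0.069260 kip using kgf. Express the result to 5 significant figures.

1 kip = 453.592 kgf.
0.069260 × 453.592 ≈ 31.416 kgf.

31.416 kgf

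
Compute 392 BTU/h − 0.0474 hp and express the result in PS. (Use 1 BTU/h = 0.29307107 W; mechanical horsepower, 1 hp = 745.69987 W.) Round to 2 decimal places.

0.11 metric horsepower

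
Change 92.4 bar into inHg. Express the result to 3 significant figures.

1 bar = 29.5300 inHg.
92.4 × 29.5300 ≈ 2730 inHg.

2730 inches of mercury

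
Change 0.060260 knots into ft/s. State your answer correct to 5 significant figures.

0.10171 ft/s

1 knot = 1.68781 feet per second.
Thus 0.060260 × 1.68781 ≈ 0.10171 ft/s.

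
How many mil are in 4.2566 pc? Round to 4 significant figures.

1 pc = 1.21483 × 10^21 mil.
Thus 4.2566 × 1.21483 × 10^21 ≈ 5.171 × 10^21 mil.

5.171 × 10^21 mils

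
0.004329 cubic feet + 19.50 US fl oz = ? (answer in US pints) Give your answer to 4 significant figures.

0.004329 ft³ = 0.259065 US pt and 19.50 US fl oz = 1.21875 US pt.
0.259065 + 1.21875 ≈ 1.478 US pt.

1.478 US pt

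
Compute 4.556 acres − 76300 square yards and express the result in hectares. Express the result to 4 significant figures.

-4.536 ha

4.556 acre = 1.84375 ha and 76300 yd² = 6.37965 ha.
1.84375 − 6.37965 ≈ -4.536 ha.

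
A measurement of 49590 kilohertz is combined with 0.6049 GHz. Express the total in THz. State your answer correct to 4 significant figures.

0.0006545 terahertz

49590 kHz = 4.95900e-5 THz and 0.6049 GHz = 0.000604900 THz.
4.95900e-5 + 0.000604900 ≈ 0.0006545 THz.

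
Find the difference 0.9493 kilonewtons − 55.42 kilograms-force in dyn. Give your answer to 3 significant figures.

4.06 × 10^7 dyn

0.9493 kN = 9.49300 × 10^7 dyn and 55.42 kgf = 5.43485 × 10^7 dyn.
9.49300 × 10^7 − 5.43485 × 10^7 ≈ 4.06 × 10^7 dyn.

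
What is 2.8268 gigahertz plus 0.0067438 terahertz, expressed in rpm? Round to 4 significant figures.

2.8268 GHz = 1.69608 × 10^11 rpm and 0.0067438 THz = 4.04628 × 10^11 rpm.
1.69608 × 10^11 + 4.04628 × 10^11 ≈ 5.742 × 10^11 rpm.

5.742 × 10^11 revolutions per minute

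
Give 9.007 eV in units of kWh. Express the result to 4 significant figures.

1 electronvolt = 4.45049 × 10^-26 kWh.
So 9.007 × 4.45049 × 10^-26 ≈ 4.009 × 10^-25 kWh.

4.009 × 10^-25 kWh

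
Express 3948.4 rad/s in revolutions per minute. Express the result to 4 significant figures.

1 radian per second = 9.54930 rpm.
3948.4 × 9.54930 ≈ 37700 rpm.

37700 rpm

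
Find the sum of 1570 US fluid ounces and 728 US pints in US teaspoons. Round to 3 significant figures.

1570 US fl oz = 9420.00 US tsp and 728 US pt = 69888.0 US tsp.
9420.00 + 69888.0 ≈ 79300 US tsp.

79300 US tsp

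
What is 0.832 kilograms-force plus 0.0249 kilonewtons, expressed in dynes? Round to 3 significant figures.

0.832 kgf = 815913 dyn and 0.0249 kN = 2.49000e+6 dyn.
815913 + 2.49000e+6 ≈ 3.31e+6 dyn.

3.31e+6 dyn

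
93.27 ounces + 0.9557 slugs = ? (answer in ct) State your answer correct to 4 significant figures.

93.27 oz = 13220.8 ct and 0.9557 slug = 69737.0 ct.
13220.8 + 69737.0 ≈ 82960 ct.

82960 carats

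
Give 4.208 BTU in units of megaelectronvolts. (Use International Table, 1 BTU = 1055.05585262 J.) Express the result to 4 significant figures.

2.771 × 10^16 MeV

1 BTU = 6.58514 × 10^15 megaelectronvolts.
Then 4.208 × 6.58514 × 10^15 ≈ 2.771 × 10^16 MeV.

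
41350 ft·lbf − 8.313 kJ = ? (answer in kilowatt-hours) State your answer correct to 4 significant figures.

41350 ft·lbf = 0.0155731 kWh and 8.313 kJ = 0.00230917 kWh.
0.0155731 − 0.00230917 ≈ 0.01326 kWh.

0.01326 kWh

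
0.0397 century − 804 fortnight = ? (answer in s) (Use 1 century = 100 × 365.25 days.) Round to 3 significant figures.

-8.47e+8 s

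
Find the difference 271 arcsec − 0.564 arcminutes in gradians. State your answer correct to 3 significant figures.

271 arcsec = 0.0836420 grad and 0.564 arcmin = 0.0104444 grad.
0.0836420 − 0.0104444 ≈ 0.0732 grad.

0.0732 grad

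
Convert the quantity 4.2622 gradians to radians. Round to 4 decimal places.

0.0670 radians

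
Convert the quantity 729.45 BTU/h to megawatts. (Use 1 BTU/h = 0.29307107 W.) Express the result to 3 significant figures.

0.000214 megawatts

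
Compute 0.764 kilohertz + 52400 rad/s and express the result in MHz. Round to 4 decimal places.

0.764 kHz = 0.000764000 MHz and 52400 rad/s = 0.00833972 MHz.
0.000764000 + 0.00833972 ≈ 0.0091 MHz.

0.0091 MHz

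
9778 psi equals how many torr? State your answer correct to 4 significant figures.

1 psi = 51.7149 torr.
Thus 9778 × 51.7149 ≈ 505700 torr.

505700 torr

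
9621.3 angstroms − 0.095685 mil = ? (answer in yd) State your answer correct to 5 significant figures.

9621.3 Å = 1.05220 × 10^-6 yd and 0.095685 mil = 2.65792 × 10^-6 yd.
1.05220 × 10^-6 − 2.65792 × 10^-6 ≈ -1.6057 × 10^-6 yd.

-1.6057 × 10^-6 yd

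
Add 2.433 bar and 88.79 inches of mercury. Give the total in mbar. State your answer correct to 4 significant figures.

5440 mbar

2.433 bar = 2433.00 mbar and 88.79 inHg = 3006.77 mbar.
2433.00 + 3006.77 ≈ 5440 mbar.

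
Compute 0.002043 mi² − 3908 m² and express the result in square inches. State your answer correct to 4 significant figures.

2.144 × 10^6 in²

0.002043 mi² = 8.20160 × 10^6 in² and 3908 m² = 6.05741 × 10^6 in².
8.20160 × 10^6 − 6.05741 × 10^6 ≈ 2.144 × 10^6 in².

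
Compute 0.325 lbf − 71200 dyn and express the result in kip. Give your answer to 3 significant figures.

0.000165 kips

0.325 lbf = 0.000325000 kip and 71200 dyn = 0.000160064 kip.
0.000325000 − 0.000160064 ≈ 0.000165 kip.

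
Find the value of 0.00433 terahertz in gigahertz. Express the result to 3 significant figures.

1 terahertz = 1000.00 GHz.
So 0.00433 × 1000.00 ≈ 4.33 GHz.

4.33 GHz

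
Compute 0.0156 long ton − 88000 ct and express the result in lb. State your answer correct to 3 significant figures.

0.0156 long ton = 34.9440 lb and 88000 ct = 38.8014 lb.
34.9440 − 38.8014 ≈ -3.86 lb.

-3.86 lb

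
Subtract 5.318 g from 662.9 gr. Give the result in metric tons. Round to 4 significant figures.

3.764 × 10^-5 t

662.9 gr = 4.29552 × 10^-5 t and 5.318 g = 5.31800 × 10^-6 t.
4.29552 × 10^-5 − 5.31800 × 10^-6 ≈ 3.764 × 10^-5 t.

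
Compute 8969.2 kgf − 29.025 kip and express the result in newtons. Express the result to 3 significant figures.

8969.2 kgf = 87957.8 N and 29.025 kip = 129110 N.
87957.8 − 129110 ≈ -41200 N.

-41200 newtons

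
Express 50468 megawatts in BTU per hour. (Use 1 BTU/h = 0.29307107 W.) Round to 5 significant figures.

1 megawatt = 3.41214e+6 BTU per hour.
Thus 50468 × 3.41214e+6 ≈ 1.7220e+11 BTU/h.

1.7220e+11 BTU/h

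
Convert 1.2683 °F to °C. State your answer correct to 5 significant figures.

°C = (°F − 32) × 5/9.
Applying the formula gives -17.073 °C.

-17.073 °C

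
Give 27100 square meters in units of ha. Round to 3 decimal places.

2.710 ha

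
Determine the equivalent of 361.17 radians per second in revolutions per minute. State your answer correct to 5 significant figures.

3448.9 revolutions per minute

1 radian per second = 9.54930 revolutions per minute.
361.17 × 9.54930 ≈ 3448.9 rpm.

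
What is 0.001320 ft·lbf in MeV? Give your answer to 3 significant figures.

1 ft·lbf = 8.46235e+12 MeV.
0.001320 × 8.46235e+12 ≈ 1.12e+10 MeV.

1.12e+10 megaelectronvolts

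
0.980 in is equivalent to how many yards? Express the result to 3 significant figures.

1 inch = 0.0277778 yards.
Then 0.980 × 0.0277778 ≈ 0.0272 yd.

0.0272 yd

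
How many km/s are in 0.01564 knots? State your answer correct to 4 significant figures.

1 knot = 0.000514444 km/s.
Thus 0.01564 × 0.000514444 ≈ 8.046e-6 km/s.

8.046e-6 kilometers per second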